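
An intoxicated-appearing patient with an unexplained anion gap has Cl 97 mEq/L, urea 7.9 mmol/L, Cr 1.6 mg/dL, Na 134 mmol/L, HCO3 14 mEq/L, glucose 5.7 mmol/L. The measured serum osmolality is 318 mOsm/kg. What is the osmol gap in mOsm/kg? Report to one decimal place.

Calculated osmolality = 2·Na + glucose + urea
= 2·134 + 5.7 + 7.9
= 268 + 5.70 + 7.90
= 281.6 mOsm/kg ≈ 281.6 mOsm/kg
Osmolar gap = measured − calculated = 318 − 281.6 = 36.4 mOsm/kg

36.4 mOsm/kg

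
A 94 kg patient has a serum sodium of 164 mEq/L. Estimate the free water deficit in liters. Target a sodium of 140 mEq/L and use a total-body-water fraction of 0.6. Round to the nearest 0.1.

9.7 L

TBW = 0.6 · 94 = 56.4 L
Free water deficit = TBW · (Na/140 − 1)
= 56.4 · (164/140 − 1)
= 56.4 · 0.1714
= 9.67 L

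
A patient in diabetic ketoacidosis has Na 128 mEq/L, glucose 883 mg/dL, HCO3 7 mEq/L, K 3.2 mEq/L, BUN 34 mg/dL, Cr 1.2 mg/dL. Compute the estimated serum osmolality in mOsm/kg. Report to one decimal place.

Calculated osmolality = 2·Na + glucose/18 + BUN/2.8
= 2·128 + 883/18 + 34/2.8
= 256 + 49.06 + 12.14
= 317.2 mOsm/kg

317.2 mOsm/kg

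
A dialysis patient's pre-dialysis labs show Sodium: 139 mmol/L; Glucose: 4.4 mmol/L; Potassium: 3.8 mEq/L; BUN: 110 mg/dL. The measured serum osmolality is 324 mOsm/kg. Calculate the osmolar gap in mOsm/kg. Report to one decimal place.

2.3 mOsm/kg

Calculated osmolality = 2·Na + glucose + BUN/2.8
= 2·139 + 4.4 + 110/2.8
= 278 + 4.40 + 39.29
= 321.69 mOsm/kg ≈ 321.7 mOsm/kg
Osmolar gap = measured − calculated = 324 − 321.7 = 2.3 mOsm/kg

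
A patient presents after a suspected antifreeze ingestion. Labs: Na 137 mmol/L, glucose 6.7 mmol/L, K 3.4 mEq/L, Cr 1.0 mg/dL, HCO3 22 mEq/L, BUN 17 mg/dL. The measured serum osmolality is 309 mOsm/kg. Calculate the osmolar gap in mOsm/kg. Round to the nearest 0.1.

Calculated osmolality = 2·Na + glucose + BUN/2.8
= 2·137 + 6.7 + 17/2.8
= 274 + 6.70 + 6.07
= 286.77 mOsm/kg ≈ 286.8 mOsm/kg
Osmolar gap = measured − calculated = 309 − 286.8 = 22.2 mOsm/kg

22.2 mOsm/kg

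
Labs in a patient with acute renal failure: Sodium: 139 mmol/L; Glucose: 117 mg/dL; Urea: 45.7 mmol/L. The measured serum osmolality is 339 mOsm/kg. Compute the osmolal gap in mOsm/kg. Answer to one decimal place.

8.8 mOsm/kg

Calculated osmolality = 2·Na + glucose/18 + urea
= 2·139 + 117/18 + 45.7
= 278 + 6.50 + 45.70
= 330.2 mOsm/kg ≈ 330.2 mOsm/kg
Osmolar gap = measured − calculated = 339 − 330.2 = 8.8 mOsm/kg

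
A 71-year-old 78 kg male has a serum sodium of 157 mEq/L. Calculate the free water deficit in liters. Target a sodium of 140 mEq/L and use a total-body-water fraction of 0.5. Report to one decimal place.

4.7 L

TBW = 0.5 · 78 = 39 L
Free water deficit = TBW · (Na/140 − 1)
= 39 · (157/140 − 1)
= 39 · 0.1214
= 4.73 L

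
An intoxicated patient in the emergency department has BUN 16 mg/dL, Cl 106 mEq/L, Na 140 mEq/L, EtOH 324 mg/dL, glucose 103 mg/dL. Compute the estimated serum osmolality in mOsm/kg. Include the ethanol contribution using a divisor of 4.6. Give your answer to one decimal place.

361.9 mOsm/kg

Calculated osmolality = 2·Na + glucose/18 + BUN/2.8 + ethanol/4.6
= 2·140 + 103/18 + 16/2.8 + 324/4.6
= 280 + 5.72 + 5.71 + 70.43
= 361.86 mOsm/kg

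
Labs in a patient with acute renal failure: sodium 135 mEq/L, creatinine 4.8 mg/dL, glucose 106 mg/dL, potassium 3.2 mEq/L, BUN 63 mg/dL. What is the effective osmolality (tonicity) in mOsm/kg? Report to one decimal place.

275.9 mOsm/kg

Effective osmolality excludes urea (freely permeant across cell membranes):
2·Na + glucose/18
= 2·135 + 106/18
= 270 + 5.89
= 275.89 mOsm/kg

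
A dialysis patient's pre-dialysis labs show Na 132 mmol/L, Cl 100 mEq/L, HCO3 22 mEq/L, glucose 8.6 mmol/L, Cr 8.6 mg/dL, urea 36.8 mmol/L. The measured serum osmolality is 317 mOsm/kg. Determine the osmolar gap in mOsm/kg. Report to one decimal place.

Calculated osmolality = 2·Na + glucose + urea
= 2·132 + 8.6 + 36.8
= 264 + 8.60 + 36.80
= 309.4 mOsm/kg ≈ 309.4 mOsm/kg
Osmolar gap = measured − calculated = 317 − 309.4 = 7.6 mOsm/kg

7.6 mOsm/kg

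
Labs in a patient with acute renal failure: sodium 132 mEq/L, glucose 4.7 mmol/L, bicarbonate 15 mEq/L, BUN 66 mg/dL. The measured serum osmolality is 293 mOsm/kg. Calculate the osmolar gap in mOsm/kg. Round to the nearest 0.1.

Calculated osmolality = 2·Na + glucose + BUN/2.8
= 2·132 + 4.7 + 66/2.8
= 264 + 4.70 + 23.57
= 292.27 mOsm/kg ≈ 292.3 mOsm/kg
Osmolar gap = measured − calculated = 293 − 292.3 = 0.7 mOsm/kg

0.7 mOsm/kg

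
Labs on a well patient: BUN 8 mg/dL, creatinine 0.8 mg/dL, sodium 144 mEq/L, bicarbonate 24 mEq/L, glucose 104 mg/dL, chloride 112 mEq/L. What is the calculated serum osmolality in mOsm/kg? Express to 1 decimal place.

Calculated osmolality = 2·Na + glucose/18 + BUN/2.8
= 2·144 + 104/18 + 8/2.8
= 288 + 5.78 + 2.86
= 296.64 mOsm/kg

296.6 mOsm/kg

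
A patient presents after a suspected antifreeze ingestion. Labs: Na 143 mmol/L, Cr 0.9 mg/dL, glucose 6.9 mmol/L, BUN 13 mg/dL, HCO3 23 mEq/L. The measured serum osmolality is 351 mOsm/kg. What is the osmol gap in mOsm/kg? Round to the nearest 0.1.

Calculated osmolality = 2·Na + glucose + BUN/2.8
= 2·143 + 6.9 + 13/2.8
= 286 + 6.90 + 4.64
= 297.54 mOsm/kg ≈ 297.5 mOsm/kg
Osmolar gap = measured − calculated = 351 − 297.5 = 53.5 mOsm/kg

53.5 mOsm/kg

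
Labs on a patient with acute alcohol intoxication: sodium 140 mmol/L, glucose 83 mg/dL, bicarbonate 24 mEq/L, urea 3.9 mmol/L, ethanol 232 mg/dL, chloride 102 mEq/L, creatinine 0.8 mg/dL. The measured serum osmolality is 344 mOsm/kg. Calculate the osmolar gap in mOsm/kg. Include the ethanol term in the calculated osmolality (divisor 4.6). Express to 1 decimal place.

5.1 mOsm/kg

Calculated osmolality = 2·Na + glucose/18 + urea + ethanol/4.6
= 2·140 + 83/18 + 3.9 + 232/4.6
= 280 + 4.61 + 3.90 + 50.43
= 338.94 mOsm/kg ≈ 338.9 mOsm/kg
Osmolar gap = measured − calculated = 344 − 338.9 = 5.1 mOsm/kg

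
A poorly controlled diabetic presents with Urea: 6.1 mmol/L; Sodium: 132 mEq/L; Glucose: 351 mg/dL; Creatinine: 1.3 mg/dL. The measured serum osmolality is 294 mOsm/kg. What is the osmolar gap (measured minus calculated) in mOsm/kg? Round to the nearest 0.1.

Calculated osmolality = 2·Na + glucose/18 + urea
= 2·132 + 351/18 + 6.1
= 264 + 19.50 + 6.10
= 289.6 mOsm/kg ≈ 289.6 mOsm/kg
Osmolar gap = measured − calculated = 294 − 289.6 = 4.4 mOsm/kg

4.4 mOsm/kg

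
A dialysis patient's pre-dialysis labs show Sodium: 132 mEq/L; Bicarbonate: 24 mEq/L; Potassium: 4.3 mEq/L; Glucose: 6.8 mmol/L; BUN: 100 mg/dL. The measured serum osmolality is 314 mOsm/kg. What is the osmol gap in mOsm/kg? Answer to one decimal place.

Calculated osmolality = 2·Na + glucose + BUN/2.8
= 2·132 + 6.8 + 100/2.8
= 264 + 6.80 + 35.71
= 306.51 mOsm/kg ≈ 306.5 mOsm/kg
Osmolar gap = measured − calculated = 314 − 306.5 = 7.5 mOsm/kg

7.5 mOsm/kg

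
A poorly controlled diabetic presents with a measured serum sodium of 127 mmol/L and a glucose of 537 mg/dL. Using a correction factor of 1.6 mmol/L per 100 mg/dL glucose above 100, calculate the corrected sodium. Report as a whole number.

134 mmol/L

Corrected Na = measured Na + 1.6 · (glucose − 100)/100
= 127 + 1.6 · (537 − 100)/100
= 127 + 7
= 134 mmol/L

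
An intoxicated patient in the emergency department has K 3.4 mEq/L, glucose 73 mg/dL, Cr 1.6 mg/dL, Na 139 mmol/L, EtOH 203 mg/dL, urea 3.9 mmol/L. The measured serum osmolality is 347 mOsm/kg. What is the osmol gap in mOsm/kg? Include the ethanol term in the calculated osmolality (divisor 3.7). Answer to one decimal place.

Calculated osmolality = 2·Na + glucose/18 + urea + ethanol/3.7
= 2·139 + 73/18 + 3.9 + 203/3.7
= 278 + 4.06 + 3.90 + 54.86
= 340.82 mOsm/kg ≈ 340.8 mOsm/kg
Osmolar gap = measured − calculated = 347 − 340.8 = 6.2 mOsm/kg

6.2 mOsm/kg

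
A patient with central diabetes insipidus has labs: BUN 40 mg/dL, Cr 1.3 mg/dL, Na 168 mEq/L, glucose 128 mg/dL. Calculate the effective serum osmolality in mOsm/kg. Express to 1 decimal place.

343.1 mOsm/kg

Effective osmolality excludes urea (freely permeant across cell membranes):
2·Na + glucose/18
= 2·168 + 128/18
= 336 + 7.11
= 343.11 mOsm/kg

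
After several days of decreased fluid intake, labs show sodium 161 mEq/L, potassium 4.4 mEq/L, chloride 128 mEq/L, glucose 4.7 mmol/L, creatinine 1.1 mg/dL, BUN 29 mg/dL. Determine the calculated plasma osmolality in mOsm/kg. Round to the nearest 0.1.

337.1 mOsm/kg

Calculated osmolality = 2·Na + glucose + BUN/2.8
= 2·161 + 4.7 + 29/2.8
= 322 + 4.70 + 10.36
= 337.06 mOsm/kg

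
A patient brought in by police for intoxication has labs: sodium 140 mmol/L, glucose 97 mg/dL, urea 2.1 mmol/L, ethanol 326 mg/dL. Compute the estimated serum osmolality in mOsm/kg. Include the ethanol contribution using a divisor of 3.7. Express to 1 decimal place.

Calculated osmolality = 2·Na + glucose/18 + urea + ethanol/3.7
= 2·140 + 97/18 + 2.1 + 326/3.7
= 280 + 5.39 + 2.10 + 88.11
= 375.6 mOsm/kg

375.6 mOsm/kg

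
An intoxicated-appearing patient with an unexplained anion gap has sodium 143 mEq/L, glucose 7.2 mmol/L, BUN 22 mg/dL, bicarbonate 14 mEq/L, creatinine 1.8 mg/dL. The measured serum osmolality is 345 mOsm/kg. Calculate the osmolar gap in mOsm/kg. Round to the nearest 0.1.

43.9 mOsm/kg

Calculated osmolality = 2·Na + glucose + BUN/2.8
= 2·143 + 7.2 + 22/2.8
= 286 + 7.20 + 7.86
= 301.06 mOsm/kg ≈ 301.1 mOsm/kg
Osmolar gap = measured − calculated = 345 − 301.1 = 43.9 mOsm/kg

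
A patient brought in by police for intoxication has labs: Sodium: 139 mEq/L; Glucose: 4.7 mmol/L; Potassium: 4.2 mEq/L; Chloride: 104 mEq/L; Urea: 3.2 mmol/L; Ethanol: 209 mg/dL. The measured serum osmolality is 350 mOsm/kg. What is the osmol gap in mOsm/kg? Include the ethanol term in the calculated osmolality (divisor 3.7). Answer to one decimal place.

Calculated osmolality = 2·Na + glucose + urea + ethanol/3.7
= 2·139 + 4.7 + 3.2 + 209/3.7
= 278 + 4.70 + 3.20 + 56.49
= 342.39 mOsm/kg ≈ 342.4 mOsm/kg
Osmolar gap = measured − calculated = 350 − 342.4 = 7.6 mOsm/kg

7.6 mOsm/kg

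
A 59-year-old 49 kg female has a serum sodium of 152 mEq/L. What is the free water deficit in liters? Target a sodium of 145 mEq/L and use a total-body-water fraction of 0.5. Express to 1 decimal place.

1.2 L

TBW = 0.5 · 49 = 24.5 L
Free water deficit = TBW · (Na/145 − 1)
= 24.5 · (152/145 − 1)
= 24.5 · 0.0483
= 1.18 L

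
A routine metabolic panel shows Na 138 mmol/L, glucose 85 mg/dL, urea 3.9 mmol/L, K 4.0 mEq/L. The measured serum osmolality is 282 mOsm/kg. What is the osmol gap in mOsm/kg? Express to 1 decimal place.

Calculated osmolality = 2·Na + glucose/18 + urea
= 2·138 + 85/18 + 3.9
= 276 + 4.72 + 3.90
= 284.62 mOsm/kg ≈ 284.6 mOsm/kg
Osmolar gap = measured − calculated = 282 − 284.6 = -2.6 mOsm/kg

-2.6 mOsm/kg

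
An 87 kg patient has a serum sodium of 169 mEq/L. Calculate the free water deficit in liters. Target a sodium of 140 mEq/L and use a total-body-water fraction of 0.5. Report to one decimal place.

TBW = 0.5 · 87 = 43.5 L
Free water deficit = TBW · (Na/140 − 1)
= 43.5 · (169/140 − 1)
= 43.5 · 0.2071
= 9.01 L

9.0 L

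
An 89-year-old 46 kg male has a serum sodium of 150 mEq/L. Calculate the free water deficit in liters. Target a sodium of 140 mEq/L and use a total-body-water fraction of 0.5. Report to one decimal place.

TBW = 0.5 · 46 = 23 L
Free water deficit = TBW · (Na/140 − 1)
= 23 · (150/140 − 1)
= 23 · 0.0714
= 1.64 L

1.6 L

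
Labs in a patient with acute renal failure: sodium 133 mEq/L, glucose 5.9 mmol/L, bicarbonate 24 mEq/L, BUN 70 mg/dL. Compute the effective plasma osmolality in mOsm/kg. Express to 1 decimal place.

Effective osmolality excludes urea (freely permeant across cell membranes):
2·Na + glucose
= 2·133 + 5.9
= 266 + 5.9
= 271.9 mOsm/kg

271.9 mOsm/kg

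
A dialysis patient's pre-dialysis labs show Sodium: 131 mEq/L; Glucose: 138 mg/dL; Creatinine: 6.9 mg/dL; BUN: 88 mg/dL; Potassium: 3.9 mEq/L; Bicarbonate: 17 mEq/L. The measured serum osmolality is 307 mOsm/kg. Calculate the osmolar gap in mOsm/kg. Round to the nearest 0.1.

5.9 mOsm/kg

Calculated osmolality = 2·Na + glucose/18 + BUN/2.8
= 2·131 + 138/18 + 88/2.8
= 262 + 7.67 + 31.43
= 301.1 mOsm/kg ≈ 301.1 mOsm/kg
Osmolar gap = measured − calculated = 307 − 301.1 = 5.9 mOsm/kg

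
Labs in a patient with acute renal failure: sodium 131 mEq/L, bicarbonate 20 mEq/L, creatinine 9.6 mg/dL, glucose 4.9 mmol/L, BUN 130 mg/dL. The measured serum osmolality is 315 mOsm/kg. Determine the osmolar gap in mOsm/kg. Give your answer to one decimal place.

1.7 mOsm/kg

Calculated osmolality = 2·Na + glucose + BUN/2.8
= 2·131 + 4.9 + 130/2.8
= 262 + 4.90 + 46.43
= 313.33 mOsm/kg ≈ 313.3 mOsm/kg
Osmolar gap = measured − calculated = 315 − 313.3 = 1.7 mOsm/kg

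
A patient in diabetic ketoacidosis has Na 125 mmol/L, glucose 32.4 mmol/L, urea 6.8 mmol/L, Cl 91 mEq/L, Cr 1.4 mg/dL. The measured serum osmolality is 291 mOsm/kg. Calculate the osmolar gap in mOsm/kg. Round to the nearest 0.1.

Calculated osmolality = 2·Na + glucose + urea
= 2·125 + 32.4 + 6.8
= 250 + 32.40 + 6.80
= 289.2 mOsm/kg ≈ 289.2 mOsm/kg
Osmolar gap = measured − calculated = 291 − 289.2 = 1.8 mOsm/kg

1.8 mOsm/kg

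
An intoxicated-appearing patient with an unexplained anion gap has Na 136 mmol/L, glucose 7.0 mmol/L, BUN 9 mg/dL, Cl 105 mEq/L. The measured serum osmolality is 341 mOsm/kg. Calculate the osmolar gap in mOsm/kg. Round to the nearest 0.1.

58.8 mOsm/kg

Calculated osmolality = 2·Na + glucose + BUN/2.8
= 2·136 + 7 + 9/2.8
= 272 + 7 + 3.21
= 282.21 mOsm/kg ≈ 282.2 mOsm/kg
Osmolar gap = measured − calculated = 341 − 282.2 = 58.8 mOsm/kg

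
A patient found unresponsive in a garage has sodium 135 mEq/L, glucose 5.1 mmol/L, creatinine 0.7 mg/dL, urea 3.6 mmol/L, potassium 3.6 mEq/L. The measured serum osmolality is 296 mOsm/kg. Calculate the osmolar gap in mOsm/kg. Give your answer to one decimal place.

17.3 mOsm/kg

Calculated osmolality = 2·Na + glucose + urea
= 2·135 + 5.1 + 3.6
= 270 + 5.10 + 3.60
= 278.7 mOsm/kg ≈ 278.7 mOsm/kg
Osmolar gap = measured − calculated = 296 − 278.7 = 17.3 mOsm/kg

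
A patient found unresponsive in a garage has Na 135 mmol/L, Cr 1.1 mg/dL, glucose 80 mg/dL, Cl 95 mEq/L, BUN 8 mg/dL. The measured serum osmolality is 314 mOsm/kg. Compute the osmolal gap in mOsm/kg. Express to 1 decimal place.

Calculated osmolality = 2·Na + glucose/18 + BUN/2.8
= 2·135 + 80/18 + 8/2.8
= 270 + 4.44 + 2.86
= 277.3 mOsm/kg ≈ 277.3 mOsm/kg
Osmolar gap = measured − calculated = 314 − 277.3 = 36.7 mOsm/kg

36.7 mOsm/kg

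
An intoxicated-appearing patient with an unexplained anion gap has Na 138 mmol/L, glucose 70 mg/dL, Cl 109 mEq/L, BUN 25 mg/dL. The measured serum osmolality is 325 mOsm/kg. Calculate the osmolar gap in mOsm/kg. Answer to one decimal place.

Calculated osmolality = 2·Na + glucose/18 + BUN/2.8
= 2·138 + 70/18 + 25/2.8
= 276 + 3.89 + 8.93
= 288.82 mOsm/kg ≈ 288.8 mOsm/kg
Osmolar gap = measured − calculated = 325 − 288.8 = 36.2 mOsm/kg

36.2 mOsm/kg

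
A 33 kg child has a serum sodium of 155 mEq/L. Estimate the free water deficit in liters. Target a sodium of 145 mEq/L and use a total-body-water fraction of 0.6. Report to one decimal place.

1.4 L

TBW = 0.6 · 33 = 19.8 L
Free water deficit = TBW · (Na/145 − 1)
= 19.8 · (155/145 − 1)
= 19.8 · 0.069
= 1.37 L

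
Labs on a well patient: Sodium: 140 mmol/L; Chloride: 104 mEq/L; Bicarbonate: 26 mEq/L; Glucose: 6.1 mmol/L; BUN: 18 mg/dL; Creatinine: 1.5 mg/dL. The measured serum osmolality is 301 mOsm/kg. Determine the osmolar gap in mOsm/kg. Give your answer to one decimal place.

Calculated osmolality = 2·Na + glucose + BUN/2.8
= 2·140 + 6.1 + 18/2.8
= 280 + 6.10 + 6.43
= 292.53 mOsm/kg ≈ 292.5 mOsm/kg
Osmolar gap = measured − calculated = 301 − 292.5 = 8.5 mOsm/kg

8.5 mOsm/kg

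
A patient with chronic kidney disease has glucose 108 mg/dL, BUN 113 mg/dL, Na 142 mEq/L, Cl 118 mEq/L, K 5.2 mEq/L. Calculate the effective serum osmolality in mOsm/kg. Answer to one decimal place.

290.0 mOsm/kg

Effective osmolality excludes urea (freely permeant across cell membranes):
2·Na + glucose/18
= 2·142 + 108/18
= 284 + 6
= 290 mOsm/kg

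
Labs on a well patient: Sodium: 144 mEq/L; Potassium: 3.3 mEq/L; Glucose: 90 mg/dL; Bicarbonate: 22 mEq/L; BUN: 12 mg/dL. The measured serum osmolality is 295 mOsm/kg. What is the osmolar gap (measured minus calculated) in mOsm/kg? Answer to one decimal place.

Calculated osmolality = 2·Na + glucose/18 + BUN/2.8
= 2·144 + 90/18 + 12/2.8
= 288 + 5 + 4.29
= 297.29 mOsm/kg ≈ 297.3 mOsm/kg
Osmolar gap = measured − calculated = 295 − 297.3 = -2.3 mOsm/kg

-2.3 mOsm/kg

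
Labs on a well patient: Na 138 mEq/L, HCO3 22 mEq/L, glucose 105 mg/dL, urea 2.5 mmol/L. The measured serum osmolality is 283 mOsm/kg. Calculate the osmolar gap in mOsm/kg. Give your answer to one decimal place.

-1.3 mOsm/kg

Calculated osmolality = 2·Na + glucose/18 + urea
= 2·138 + 105/18 + 2.5
= 276 + 5.83 + 2.50
= 284.33 mOsm/kg ≈ 284.3 mOsm/kg
Osmolar gap = measured − calculated = 283 − 284.3 = -1.3 mOsm/kg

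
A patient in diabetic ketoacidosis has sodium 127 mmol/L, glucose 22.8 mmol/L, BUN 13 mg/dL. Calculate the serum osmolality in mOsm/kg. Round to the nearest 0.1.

Calculated osmolality = 2·Na + glucose + BUN/2.8
= 2·127 + 22.8 + 13/2.8
= 254 + 22.80 + 4.64
= 281.44 mOsm/kg

281.4 mOsm/kg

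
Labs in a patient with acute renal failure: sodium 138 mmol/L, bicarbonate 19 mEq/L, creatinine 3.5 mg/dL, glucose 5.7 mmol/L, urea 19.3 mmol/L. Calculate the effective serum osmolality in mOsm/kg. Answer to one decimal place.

281.7 mOsm/kg

Effective osmolality excludes urea (freely permeant across cell membranes):
2·Na + glucose
= 2·138 + 5.7
= 276 + 5.7
= 281.7 mOsm/kg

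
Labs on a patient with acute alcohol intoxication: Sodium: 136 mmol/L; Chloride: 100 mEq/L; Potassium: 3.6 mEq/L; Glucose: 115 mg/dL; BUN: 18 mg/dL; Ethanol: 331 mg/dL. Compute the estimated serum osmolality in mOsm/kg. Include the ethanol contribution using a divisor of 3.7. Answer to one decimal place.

374.3 mOsm/kg

Calculated osmolality = 2·Na + glucose/18 + BUN/2.8 + ethanol/3.7
= 2·136 + 115/18 + 18/2.8 + 331/3.7
= 272 + 6.39 + 6.43 + 89.46
= 374.28 mOsm/kg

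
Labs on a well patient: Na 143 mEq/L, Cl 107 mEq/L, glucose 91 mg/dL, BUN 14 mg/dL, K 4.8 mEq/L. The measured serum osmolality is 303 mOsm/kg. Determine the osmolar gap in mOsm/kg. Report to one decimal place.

Calculated osmolality = 2·Na + glucose/18 + BUN/2.8
= 2·143 + 91/18 + 14/2.8
= 286 + 5.06 + 5
= 296.06 mOsm/kg ≈ 296.1 mOsm/kg
Osmolar gap = measured − calculated = 303 − 296.1 = 6.9 mOsm/kg

6.9 mOsm/kg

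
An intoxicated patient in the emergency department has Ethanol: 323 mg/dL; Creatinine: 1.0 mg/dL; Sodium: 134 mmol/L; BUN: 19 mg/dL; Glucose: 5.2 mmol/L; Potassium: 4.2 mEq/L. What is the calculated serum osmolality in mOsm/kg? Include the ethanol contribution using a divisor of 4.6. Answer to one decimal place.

Calculated osmolality = 2·Na + glucose + BUN/2.8 + ethanol/4.6
= 2·134 + 5.2 + 19/2.8 + 323/4.6
= 268 + 5.20 + 6.79 + 70.22
= 350.21 mOsm/kg

350.2 mOsm/kg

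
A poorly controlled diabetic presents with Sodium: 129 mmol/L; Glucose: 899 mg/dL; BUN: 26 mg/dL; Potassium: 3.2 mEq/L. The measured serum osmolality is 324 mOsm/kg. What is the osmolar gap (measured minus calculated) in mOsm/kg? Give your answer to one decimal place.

Calculated osmolality = 2·Na + glucose/18 + BUN/2.8
= 2·129 + 899/18 + 26/2.8
= 258 + 49.94 + 9.29
= 317.23 mOsm/kg ≈ 317.2 mOsm/kg
Osmolar gap = measured − calculated = 324 − 317.2 = 6.8 mOsm/kg

6.8 mOsm/kg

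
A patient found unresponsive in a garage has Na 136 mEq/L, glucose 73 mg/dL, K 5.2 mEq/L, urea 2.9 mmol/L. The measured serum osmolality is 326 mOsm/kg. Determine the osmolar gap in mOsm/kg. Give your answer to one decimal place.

47.0 mOsm/kg

Calculated osmolality = 2·Na + glucose/18 + urea
= 2·136 + 73/18 + 2.9
= 272 + 4.06 + 2.90
= 278.96 mOsm/kg ≈ 279.0 mOsm/kg
Osmolar gap = measured − calculated = 326 − 279.0 = 47.0 mOsm/kg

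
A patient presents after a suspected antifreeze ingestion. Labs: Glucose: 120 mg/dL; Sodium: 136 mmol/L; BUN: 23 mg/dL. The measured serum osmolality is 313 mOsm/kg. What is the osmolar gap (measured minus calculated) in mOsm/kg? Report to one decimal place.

Calculated osmolality = 2·Na + glucose/18 + BUN/2.8
= 2·136 + 120/18 + 23/2.8
= 272 + 6.67 + 8.21
= 286.88 mOsm/kg ≈ 286.9 mOsm/kg
Osmolar gap = measured − calculated = 313 − 286.9 = 26.1 mOsm/kg

26.1 mOsm/kg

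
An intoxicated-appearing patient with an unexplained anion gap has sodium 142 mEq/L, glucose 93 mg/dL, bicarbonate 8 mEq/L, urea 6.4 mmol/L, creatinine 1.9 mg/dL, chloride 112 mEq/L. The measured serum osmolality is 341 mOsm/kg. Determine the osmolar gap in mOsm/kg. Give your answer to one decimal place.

45.4 mOsm/kg

Calculated osmolality = 2·Na + glucose/18 + urea
= 2·142 + 93/18 + 6.4
= 284 + 5.17 + 6.40
= 295.57 mOsm/kg ≈ 295.6 mOsm/kg
Osmolar gap = measured − calculated = 341 − 295.6 = 45.4 mOsm/kg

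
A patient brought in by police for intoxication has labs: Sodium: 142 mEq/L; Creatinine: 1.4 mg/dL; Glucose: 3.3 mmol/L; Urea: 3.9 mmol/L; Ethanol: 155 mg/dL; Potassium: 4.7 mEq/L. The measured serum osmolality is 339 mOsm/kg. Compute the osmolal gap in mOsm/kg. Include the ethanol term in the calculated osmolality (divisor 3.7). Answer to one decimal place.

5.9 mOsm/kg

Calculated osmolality = 2·Na + glucose + urea + ethanol/3.7
= 2·142 + 3.3 + 3.9 + 155/3.7
= 284 + 3.30 + 3.90 + 41.89
= 333.09 mOsm/kg ≈ 333.1 mOsm/kg
Osmolar gap = measured − calculated = 339 − 333.1 = 5.9 mOsm/kg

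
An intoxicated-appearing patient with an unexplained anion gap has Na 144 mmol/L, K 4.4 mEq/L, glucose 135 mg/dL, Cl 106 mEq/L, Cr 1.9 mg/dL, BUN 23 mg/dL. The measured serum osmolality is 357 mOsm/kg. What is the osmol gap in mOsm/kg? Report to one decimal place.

Calculated osmolality = 2·Na + glucose/18 + BUN/2.8
= 2·144 + 135/18 + 23/2.8
= 288 + 7.50 + 8.21
= 303.71 mOsm/kg ≈ 303.7 mOsm/kg
Osmolar gap = measured − calculated = 357 − 303.7 = 53.3 mOsm/kg

53.3 mOsm/kg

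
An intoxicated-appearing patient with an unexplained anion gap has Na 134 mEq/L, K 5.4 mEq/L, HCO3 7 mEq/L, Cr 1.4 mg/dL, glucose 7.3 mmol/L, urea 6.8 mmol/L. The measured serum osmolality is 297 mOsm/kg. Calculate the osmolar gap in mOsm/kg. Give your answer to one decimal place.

14.9 mOsm/kg

Calculated osmolality = 2·Na + glucose + urea
= 2·134 + 7.3 + 6.8
= 268 + 7.30 + 6.80
= 282.1 mOsm/kg ≈ 282.1 mOsm/kg
Osmolar gap = measured − calculated = 297 − 282.1 = 14.9 mOsm/kg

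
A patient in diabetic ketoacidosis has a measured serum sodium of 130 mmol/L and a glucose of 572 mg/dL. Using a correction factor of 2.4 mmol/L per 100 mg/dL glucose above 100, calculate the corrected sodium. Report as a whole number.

Corrected Na = measured Na + 2.4 · (glucose − 100)/100
= 130 + 2.4 · (572 − 100)/100
= 130 + 11.3
= 141.3 mmol/L

141 mmol/L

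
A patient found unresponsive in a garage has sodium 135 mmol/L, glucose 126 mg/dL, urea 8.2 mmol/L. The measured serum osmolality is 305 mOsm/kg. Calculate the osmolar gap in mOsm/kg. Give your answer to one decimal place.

Calculated osmolality = 2·Na + glucose/18 + urea
= 2·135 + 126/18 + 8.2
= 270 + 7 + 8.20
= 285.2 mOsm/kg ≈ 285.2 mOsm/kg
Osmolar gap = measured − calculated = 305 − 285.2 = 19.8 mOsm/kg

19.8 mOsm/kg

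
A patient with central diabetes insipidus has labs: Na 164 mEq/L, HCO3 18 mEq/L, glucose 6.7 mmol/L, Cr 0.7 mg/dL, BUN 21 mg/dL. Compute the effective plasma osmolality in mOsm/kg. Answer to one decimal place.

Effective osmolality excludes urea (freely permeant across cell membranes):
2·Na + glucose
= 2·164 + 6.7
= 328 + 6.7
= 334.7 mOsm/kg

334.7 mOsm/kg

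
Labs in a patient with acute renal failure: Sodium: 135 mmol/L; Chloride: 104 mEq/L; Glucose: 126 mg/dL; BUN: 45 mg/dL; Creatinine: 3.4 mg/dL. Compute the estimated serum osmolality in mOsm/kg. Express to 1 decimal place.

293.1 mOsm/kg

Calculated osmolality = 2·Na + glucose/18 + BUN/2.8
= 2·135 + 126/18 + 45/2.8
= 270 + 7 + 16.07
= 293.07 mOsm/kg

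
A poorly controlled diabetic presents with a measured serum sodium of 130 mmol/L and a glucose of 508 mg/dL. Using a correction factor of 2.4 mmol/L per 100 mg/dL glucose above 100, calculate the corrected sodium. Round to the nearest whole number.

Corrected Na = measured Na + 2.4 · (glucose − 100)/100
= 130 + 2.4 · (508 − 100)/100
= 130 + 9.8
= 139.8 mmol/L

140 mmol/L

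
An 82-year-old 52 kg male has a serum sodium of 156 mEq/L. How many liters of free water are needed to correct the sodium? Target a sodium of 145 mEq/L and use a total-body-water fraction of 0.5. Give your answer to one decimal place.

TBW = 0.5 · 52 = 26 L
Free water deficit = TBW · (Na/145 − 1)
= 26 · (156/145 − 1)
= 26 · 0.0759
= 1.97 L

2.0 L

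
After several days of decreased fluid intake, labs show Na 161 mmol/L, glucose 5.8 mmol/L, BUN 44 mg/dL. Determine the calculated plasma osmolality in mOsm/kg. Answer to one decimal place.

Calculated osmolality = 2·Na + glucose + BUN/2.8
= 2·161 + 5.8 + 44/2.8
= 322 + 5.80 + 15.71
= 343.51 mOsm/kg

343.5 mOsm/kg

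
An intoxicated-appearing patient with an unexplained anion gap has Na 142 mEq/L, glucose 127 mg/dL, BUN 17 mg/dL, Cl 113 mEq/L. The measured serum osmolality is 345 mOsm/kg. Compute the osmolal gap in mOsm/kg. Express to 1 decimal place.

Calculated osmolality = 2·Na + glucose/18 + BUN/2.8
= 2·142 + 127/18 + 17/2.8
= 284 + 7.06 + 6.07
= 297.13 mOsm/kg ≈ 297.1 mOsm/kg
Osmolar gap = measured − calculated = 345 − 297.1 = 47.9 mOsm/kg

47.9 mOsm/kg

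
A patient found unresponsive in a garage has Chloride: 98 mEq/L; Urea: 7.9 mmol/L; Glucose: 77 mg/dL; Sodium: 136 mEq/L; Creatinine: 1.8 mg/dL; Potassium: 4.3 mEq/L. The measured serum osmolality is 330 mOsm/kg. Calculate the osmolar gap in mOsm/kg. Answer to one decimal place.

45.8 mOsm/kg

Calculated osmolality = 2·Na + glucose/18 + urea
= 2·136 + 77/18 + 7.9
= 272 + 4.28 + 7.90
= 284.18 mOsm/kg ≈ 284.2 mOsm/kg
Osmolar gap = measured − calculated = 330 − 284.2 = 45.8 mOsm/kg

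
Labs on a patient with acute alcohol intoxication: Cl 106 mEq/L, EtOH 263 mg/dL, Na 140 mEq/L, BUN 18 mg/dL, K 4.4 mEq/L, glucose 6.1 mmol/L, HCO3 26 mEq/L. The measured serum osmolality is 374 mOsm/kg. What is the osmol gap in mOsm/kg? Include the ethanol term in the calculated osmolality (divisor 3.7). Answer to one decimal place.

10.4 mOsm/kg

Calculated osmolality = 2·Na + glucose + BUN/2.8 + ethanol/3.7
= 2·140 + 6.1 + 18/2.8 + 263/3.7
= 280 + 6.10 + 6.43 + 71.08
= 363.61 mOsm/kg ≈ 363.6 mOsm/kg
Osmolar gap = measured − calculated = 374 − 363.6 = 10.4 mOsm/kg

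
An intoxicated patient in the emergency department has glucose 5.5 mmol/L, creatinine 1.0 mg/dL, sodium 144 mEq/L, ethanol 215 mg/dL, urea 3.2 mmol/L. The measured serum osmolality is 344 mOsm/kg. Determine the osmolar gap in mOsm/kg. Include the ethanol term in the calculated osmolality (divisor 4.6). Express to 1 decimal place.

Calculated osmolality = 2·Na + glucose + urea + ethanol/4.6
= 2·144 + 5.5 + 3.2 + 215/4.6
= 288 + 5.50 + 3.20 + 46.74
= 343.44 mOsm/kg ≈ 343.4 mOsm/kg
Osmolar gap = measured − calculated = 344 − 343.4 = 0.6 mOsm/kg

0.6 mOsm/kg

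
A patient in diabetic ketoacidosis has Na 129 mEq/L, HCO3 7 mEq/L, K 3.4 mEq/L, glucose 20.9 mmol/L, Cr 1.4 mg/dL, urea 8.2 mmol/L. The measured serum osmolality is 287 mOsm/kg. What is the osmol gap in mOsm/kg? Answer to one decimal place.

-0.1 mOsm/kg

Calculated osmolality = 2·Na + glucose + urea
= 2·129 + 20.9 + 8.2
= 258 + 20.90 + 8.20
= 287.1 mOsm/kg ≈ 287.1 mOsm/kg
Osmolar gap = measured − calculated = 287 − 287.1 = -0.1 mOsm/kg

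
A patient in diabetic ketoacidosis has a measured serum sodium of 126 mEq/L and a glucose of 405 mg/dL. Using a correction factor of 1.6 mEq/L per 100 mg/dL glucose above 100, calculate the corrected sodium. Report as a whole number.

Corrected Na = measured Na + 1.6 · (glucose − 100)/100
= 126 + 1.6 · (405 − 100)/100
= 126 + 4.9
= 130.9 mEq/L

131 mEq/L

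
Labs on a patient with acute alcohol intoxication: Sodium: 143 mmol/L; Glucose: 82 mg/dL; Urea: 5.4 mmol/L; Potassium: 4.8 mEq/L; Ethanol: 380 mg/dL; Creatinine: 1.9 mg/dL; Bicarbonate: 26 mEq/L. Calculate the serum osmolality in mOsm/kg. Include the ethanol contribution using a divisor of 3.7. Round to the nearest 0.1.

Calculated osmolality = 2·Na + glucose/18 + urea + ethanol/3.7
= 2·143 + 82/18 + 5.4 + 380/3.7
= 286 + 4.56 + 5.40 + 102.70
= 398.66 mOsm/kg

398.7 mOsm/kg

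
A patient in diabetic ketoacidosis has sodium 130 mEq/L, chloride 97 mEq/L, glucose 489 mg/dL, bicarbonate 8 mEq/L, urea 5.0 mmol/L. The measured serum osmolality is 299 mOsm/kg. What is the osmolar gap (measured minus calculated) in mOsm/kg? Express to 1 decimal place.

6.8 mOsm/kg

Calculated osmolality = 2·Na + glucose/18 + urea
= 2·130 + 489/18 + 5
= 260 + 27.17 + 5
= 292.17 mOsm/kg ≈ 292.2 mOsm/kg
Osmolar gap = measured − calculated = 299 − 292.2 = 6.8 mOsm/kg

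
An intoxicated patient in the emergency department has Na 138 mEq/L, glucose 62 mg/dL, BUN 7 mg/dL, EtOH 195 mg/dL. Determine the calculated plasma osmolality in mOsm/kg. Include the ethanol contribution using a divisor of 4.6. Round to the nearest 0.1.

Calculated osmolality = 2·Na + glucose/18 + BUN/2.8 + ethanol/4.6
= 2·138 + 62/18 + 7/2.8 + 195/4.6
= 276 + 3.44 + 2.50 + 42.39
= 324.33 mOsm/kg

324.3 mOsm/kg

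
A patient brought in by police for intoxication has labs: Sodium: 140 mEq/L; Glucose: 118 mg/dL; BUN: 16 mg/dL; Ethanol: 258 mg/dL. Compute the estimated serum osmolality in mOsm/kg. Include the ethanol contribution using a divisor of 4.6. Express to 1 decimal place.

348.4 mOsm/kg

Calculated osmolality = 2·Na + glucose/18 + BUN/2.8 + ethanol/4.6
= 2·140 + 118/18 + 16/2.8 + 258/4.6
= 280 + 6.56 + 5.71 + 56.09
= 348.36 mOsm/kg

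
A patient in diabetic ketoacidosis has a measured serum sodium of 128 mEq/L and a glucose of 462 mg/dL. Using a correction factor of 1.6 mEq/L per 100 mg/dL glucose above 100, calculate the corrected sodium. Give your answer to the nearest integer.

134 mEq/L

Corrected Na = measured Na + 1.6 · (glucose − 100)/100
= 128 + 1.6 · (462 − 100)/100
= 128 + 5.8
= 133.8 mEq/L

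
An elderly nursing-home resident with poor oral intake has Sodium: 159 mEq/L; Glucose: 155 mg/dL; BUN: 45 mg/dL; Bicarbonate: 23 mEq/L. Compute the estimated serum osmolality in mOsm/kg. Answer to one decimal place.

342.7 mOsm/kg

Calculated osmolality = 2·Na + glucose/18 + BUN/2.8
= 2·159 + 155/18 + 45/2.8
= 318 + 8.61 + 16.07
= 342.68 mOsm/kg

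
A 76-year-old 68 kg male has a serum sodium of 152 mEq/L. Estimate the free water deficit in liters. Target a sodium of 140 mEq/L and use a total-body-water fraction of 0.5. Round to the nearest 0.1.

2.9 L

TBW = 0.5 · 68 = 34 L
Free water deficit = TBW · (Na/140 − 1)
= 34 · (152/140 − 1)
= 34 · 0.0857
= 2.91 L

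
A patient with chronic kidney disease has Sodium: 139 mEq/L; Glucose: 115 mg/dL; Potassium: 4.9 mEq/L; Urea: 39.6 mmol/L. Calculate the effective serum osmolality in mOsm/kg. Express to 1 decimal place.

Effective osmolality excludes urea (freely permeant across cell membranes):
2·Na + glucose/18
= 2·139 + 115/18
= 278 + 6.39
= 284.39 mOsm/kg

284.4 mOsm/kg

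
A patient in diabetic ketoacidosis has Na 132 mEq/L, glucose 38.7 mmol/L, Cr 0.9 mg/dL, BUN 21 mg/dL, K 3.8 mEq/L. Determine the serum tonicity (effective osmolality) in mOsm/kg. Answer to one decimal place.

302.7 mOsm/kg

Effective osmolality excludes urea (freely permeant across cell membranes):
2·Na + glucose
= 2·132 + 38.7
= 264 + 38.7
= 302.7 mOsm/kg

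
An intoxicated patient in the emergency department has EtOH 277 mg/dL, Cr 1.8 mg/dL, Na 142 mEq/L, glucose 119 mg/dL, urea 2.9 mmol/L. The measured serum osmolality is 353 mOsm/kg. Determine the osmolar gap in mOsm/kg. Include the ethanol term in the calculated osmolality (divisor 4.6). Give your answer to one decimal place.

-0.7 mOsm/kg

Calculated osmolality = 2·Na + glucose/18 + urea + ethanol/4.6
= 2·142 + 119/18 + 2.9 + 277/4.6
= 284 + 6.61 + 2.90 + 60.22
= 353.73 mOsm/kg ≈ 353.7 mOsm/kg
Osmolar gap = measured − calculated = 353 − 353.7 = -0.7 mOsm/kg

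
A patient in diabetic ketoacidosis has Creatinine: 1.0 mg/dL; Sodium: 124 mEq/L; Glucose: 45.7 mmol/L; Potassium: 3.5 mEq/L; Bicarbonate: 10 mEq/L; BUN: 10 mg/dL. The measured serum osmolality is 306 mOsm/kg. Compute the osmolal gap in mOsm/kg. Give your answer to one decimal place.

Calculated osmolality = 2·Na + glucose + BUN/2.8
= 2·124 + 45.7 + 10/2.8
= 248 + 45.70 + 3.57
= 297.27 mOsm/kg ≈ 297.3 mOsm/kg
Osmolar gap = measured − calculated = 306 − 297.3 = 8.7 mOsm/kg

8.7 mOsm/kg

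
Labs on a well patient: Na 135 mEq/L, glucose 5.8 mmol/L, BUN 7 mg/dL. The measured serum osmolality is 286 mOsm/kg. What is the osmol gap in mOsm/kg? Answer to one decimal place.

7.7 mOsm/kg

Calculated osmolality = 2·Na + glucose + BUN/2.8
= 2·135 + 5.8 + 7/2.8
= 270 + 5.80 + 2.50
= 278.3 mOsm/kg ≈ 278.3 mOsm/kg
Osmolar gap = measured − calculated = 286 − 278.3 = 7.7 mOsm/kg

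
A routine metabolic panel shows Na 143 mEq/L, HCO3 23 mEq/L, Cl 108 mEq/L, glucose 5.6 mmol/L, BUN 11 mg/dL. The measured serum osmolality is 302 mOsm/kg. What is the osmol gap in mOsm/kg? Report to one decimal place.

Calculated osmolality = 2·Na + glucose + BUN/2.8
= 2·143 + 5.6 + 11/2.8
= 286 + 5.60 + 3.93
= 295.53 mOsm/kg ≈ 295.5 mOsm/kg
Osmolar gap = measured − calculated = 302 − 295.5 = 6.5 mOsm/kg

6.5 mOsm/kg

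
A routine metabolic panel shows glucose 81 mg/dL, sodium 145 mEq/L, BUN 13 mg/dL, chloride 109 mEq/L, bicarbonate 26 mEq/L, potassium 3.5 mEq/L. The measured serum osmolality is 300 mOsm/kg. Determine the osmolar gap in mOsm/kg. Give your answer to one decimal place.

0.9 mOsm/kg

Calculated osmolality = 2·Na + glucose/18 + BUN/2.8
= 2·145 + 81/18 + 13/2.8
= 290 + 4.50 + 4.64
= 299.14 mOsm/kg ≈ 299.1 mOsm/kg
Osmolar gap = measured − calculated = 300 − 299.1 = 0.9 mOsm/kg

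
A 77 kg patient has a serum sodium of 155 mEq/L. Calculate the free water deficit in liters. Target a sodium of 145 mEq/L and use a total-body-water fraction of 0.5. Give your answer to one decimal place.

TBW = 0.5 · 77 = 38.5 L
Free water deficit = TBW · (Na/145 − 1)
= 38.5 · (155/145 − 1)
= 38.5 · 0.069
= 2.66 L

2.7 L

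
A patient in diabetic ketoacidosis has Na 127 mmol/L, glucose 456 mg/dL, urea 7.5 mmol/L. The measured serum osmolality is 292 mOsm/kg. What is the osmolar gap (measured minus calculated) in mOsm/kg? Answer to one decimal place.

Calculated osmolality = 2·Na + glucose/18 + urea
= 2·127 + 456/18 + 7.5
= 254 + 25.33 + 7.50
= 286.83 mOsm/kg ≈ 286.8 mOsm/kg
Osmolar gap = measured − calculated = 292 − 286.8 = 5.2 mOsm/kg

5.2 mOsm/kg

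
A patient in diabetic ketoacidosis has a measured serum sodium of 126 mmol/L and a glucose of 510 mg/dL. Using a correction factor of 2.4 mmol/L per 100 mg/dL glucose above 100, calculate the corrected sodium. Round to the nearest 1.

136 mmol/L

Corrected Na = measured Na + 2.4 · (glucose − 100)/100
= 126 + 2.4 · (510 − 100)/100
= 126 + 9.8
= 135.8 mmol/L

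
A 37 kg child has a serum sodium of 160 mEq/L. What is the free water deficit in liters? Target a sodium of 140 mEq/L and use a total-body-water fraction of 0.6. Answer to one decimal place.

3.2 L

TBW = 0.6 · 37 = 22.2 L
Free water deficit = TBW · (Na/140 − 1)
= 22.2 · (160/140 − 1)
= 22.2 · 0.1429
= 3.17 L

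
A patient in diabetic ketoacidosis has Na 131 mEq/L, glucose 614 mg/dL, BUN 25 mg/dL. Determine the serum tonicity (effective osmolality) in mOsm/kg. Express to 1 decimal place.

Effective osmolality excludes urea (freely permeant across cell membranes):
2·Na + glucose/18
= 2·131 + 614/18
= 262 + 34.11
= 296.11 mOsm/kg

296.1 mOsm/kg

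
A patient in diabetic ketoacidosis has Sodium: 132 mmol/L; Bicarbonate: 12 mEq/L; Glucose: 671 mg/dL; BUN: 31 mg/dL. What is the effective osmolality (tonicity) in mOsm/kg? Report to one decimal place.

Effective osmolality excludes urea (freely permeant across cell membranes):
2·Na + glucose/18
= 2·132 + 671/18
= 264 + 37.28
= 301.28 mOsm/kg

301.3 mOsm/kg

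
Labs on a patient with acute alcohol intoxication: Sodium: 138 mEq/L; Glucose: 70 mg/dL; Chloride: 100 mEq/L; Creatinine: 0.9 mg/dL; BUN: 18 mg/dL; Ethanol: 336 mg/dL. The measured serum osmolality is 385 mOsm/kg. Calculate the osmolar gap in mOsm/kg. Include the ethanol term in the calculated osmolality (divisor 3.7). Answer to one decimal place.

7.9 mOsm/kg

Calculated osmolality = 2·Na + glucose/18 + BUN/2.8 + ethanol/3.7
= 2·138 + 70/18 + 18/2.8 + 336/3.7
= 276 + 3.89 + 6.43 + 90.81
= 377.13 mOsm/kg ≈ 377.1 mOsm/kg
Osmolar gap = measured − calculated = 385 − 377.1 = 7.9 mOsm/kg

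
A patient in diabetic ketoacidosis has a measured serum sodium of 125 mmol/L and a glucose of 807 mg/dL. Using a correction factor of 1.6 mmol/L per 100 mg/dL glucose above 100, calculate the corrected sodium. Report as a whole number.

136 mmol/L

Corrected Na = measured Na + 1.6 · (glucose − 100)/100
= 125 + 1.6 · (807 − 100)/100
= 125 + 11.3
= 136.3 mmol/L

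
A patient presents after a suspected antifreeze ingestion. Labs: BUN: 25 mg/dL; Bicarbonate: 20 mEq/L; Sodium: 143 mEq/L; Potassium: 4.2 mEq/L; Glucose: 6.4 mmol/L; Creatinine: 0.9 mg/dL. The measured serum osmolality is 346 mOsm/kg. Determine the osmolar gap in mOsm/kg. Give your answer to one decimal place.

Calculated osmolality = 2·Na + glucose + BUN/2.8
= 2·143 + 6.4 + 25/2.8
= 286 + 6.40 + 8.93
= 301.33 mOsm/kg ≈ 301.3 mOsm/kg
Osmolar gap = measured − calculated = 346 − 301.3 = 44.7 mOsm/kg

44.7 mOsm/kg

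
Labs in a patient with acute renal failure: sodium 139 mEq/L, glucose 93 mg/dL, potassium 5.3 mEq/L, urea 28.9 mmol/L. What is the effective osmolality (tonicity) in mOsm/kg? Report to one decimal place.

283.2 mOsm/kg

Effective osmolality excludes urea (freely permeant across cell membranes):
2·Na + glucose/18
= 2·139 + 93/18
= 278 + 5.17
= 283.17 mOsm/kg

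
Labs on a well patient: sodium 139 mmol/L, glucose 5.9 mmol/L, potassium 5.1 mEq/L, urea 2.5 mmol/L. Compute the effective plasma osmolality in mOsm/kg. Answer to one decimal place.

Effective osmolality excludes urea (freely permeant across cell membranes):
2·Na + glucose
= 2·139 + 5.9
= 278 + 5.9
= 283.9 mOsm/kg

283.9 mOsm/kg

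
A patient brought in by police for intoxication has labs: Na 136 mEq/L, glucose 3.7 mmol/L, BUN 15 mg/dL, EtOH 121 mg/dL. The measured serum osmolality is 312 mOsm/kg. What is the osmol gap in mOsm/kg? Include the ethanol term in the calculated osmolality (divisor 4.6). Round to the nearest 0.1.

4.6 mOsm/kg

Calculated osmolality = 2·Na + glucose + BUN/2.8 + ethanol/4.6
= 2·136 + 3.7 + 15/2.8 + 121/4.6
= 272 + 3.70 + 5.36 + 26.30
= 307.36 mOsm/kg ≈ 307.4 mOsm/kg
Osmolar gap = measured − calculated = 312 − 307.4 = 4.6 mOsm/kg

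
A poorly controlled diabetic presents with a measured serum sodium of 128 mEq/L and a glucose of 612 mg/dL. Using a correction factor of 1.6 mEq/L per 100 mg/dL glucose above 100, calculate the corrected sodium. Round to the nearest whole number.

Corrected Na = measured Na + 1.6 · (glucose − 100)/100
= 128 + 1.6 · (612 − 100)/100
= 128 + 8.2
= 136.2 mEq/L

136 mEq/L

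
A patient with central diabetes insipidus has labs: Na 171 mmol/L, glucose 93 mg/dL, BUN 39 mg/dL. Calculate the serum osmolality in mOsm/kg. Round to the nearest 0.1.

361.1 mOsm/kg

Calculated osmolality = 2·Na + glucose/18 + BUN/2.8
= 2·171 + 93/18 + 39/2.8
= 342 + 5.17 + 13.93
= 361.1 mOsm/kg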